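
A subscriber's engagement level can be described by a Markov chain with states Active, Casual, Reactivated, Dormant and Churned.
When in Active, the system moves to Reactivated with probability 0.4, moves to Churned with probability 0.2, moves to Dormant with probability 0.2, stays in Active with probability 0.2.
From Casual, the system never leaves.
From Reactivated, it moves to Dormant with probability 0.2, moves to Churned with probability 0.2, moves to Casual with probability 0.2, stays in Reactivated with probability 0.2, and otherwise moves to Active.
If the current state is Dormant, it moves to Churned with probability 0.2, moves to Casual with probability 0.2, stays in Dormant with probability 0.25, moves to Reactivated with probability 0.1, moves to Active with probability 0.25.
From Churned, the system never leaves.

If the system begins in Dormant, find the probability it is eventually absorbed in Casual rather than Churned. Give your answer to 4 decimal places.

Let h(s) be the probability of absorption at Casual starting from transient state s. Then h(Casual) = 1 and h(Churned) = 0. By first-step analysis:
h(Active) = 0.2·h(Active) + 0.4·h(Reactivated) + 0.2·h(Dormant) + 0.2·0
h(Reactivated) = 0.2·h(Active) + 0.2·1 + 0.2·h(Reactivated) + 0.2·h(Dormant) + 0.2·0
h(Dormant) = 0.25·h(Active) + 0.2·1 + 0.1·h(Reactivated) + 0.25·h(Dormant) + 0.2·0
Solving: h(Active) = 0.3294, h(Reactivated) = 0.4412, h(Dormant) = 0.4353.
Starting from Dormant, the probability is 0.4353.

0.4353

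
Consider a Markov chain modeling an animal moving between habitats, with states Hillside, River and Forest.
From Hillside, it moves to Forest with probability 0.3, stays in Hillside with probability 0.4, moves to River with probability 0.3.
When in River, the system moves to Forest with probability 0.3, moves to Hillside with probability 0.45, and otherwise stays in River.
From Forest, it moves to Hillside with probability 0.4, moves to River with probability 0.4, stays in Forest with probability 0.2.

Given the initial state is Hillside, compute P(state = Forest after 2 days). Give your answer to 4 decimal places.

Sum over the intermediate state after 1 day:
P = P(Hillside→Hillside)·P(Hillside→Forest) + P(Hillside→River)·P(River→Forest) + P(Hillside→Forest)·P(Forest→Forest)
  = 0.4×0.3 + 0.3×0.3 + 0.3×0.2
  = 0.1200 + 0.0900 + 0.0600 = 0.2700

0.2700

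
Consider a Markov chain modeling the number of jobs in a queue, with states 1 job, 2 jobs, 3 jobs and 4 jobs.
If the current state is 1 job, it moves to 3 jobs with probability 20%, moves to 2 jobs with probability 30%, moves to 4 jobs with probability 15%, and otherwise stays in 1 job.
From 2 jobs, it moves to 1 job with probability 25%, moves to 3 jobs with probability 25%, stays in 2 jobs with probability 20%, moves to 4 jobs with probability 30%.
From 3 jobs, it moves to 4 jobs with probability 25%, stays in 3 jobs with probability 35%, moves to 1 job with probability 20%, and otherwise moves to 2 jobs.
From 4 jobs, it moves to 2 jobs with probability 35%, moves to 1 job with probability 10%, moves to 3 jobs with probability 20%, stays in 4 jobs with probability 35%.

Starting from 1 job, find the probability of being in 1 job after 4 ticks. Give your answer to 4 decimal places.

Propagate the distribution vector 4 ticks from 1 job.
After 0 ticks: (1.0000, 0.0000, 0.0000, 0.0000)
After 1 tick: (0.3500, 0.3000, 0.2000, 0.1500)
After 2 ticks: (0.2525, 0.2575, 0.2450, 0.2450)
After 3 ticks: (0.2263, 0.2620, 0.2496, 0.2621)
After 4 ticks: (0.2208, 0.2619, 0.2505, 0.2667)
P(in 1 job after 4 ticks) = 0.2208

0.2208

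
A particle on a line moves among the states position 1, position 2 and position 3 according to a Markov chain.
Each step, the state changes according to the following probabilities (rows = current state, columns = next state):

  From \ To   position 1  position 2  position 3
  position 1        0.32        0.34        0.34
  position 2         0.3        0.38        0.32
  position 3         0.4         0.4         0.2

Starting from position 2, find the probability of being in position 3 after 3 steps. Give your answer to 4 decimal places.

Propagate the distribution vector 3 steps from position 2.
After 0 steps: (0.0000, 1.0000, 0.0000)
After 1 step: (0.3000, 0.3800, 0.3200)
After 2 steps: (0.3380, 0.3744, 0.2876)
After 3 steps: (0.3355, 0.3722, 0.2922)
P(in position 3 after 3 steps) = 0.2922

0.2922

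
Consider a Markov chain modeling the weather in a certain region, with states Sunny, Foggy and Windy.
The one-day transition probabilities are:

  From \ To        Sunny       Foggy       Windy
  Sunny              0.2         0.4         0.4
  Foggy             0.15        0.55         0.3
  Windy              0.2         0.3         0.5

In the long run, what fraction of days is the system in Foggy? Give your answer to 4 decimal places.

Let the stationary distribution be π with π = πP and π_1 + π_2 + π_3 = 1.
π_1 = 0.2·π_1 + 0.15·π_2 + 0.2·π_3
π_2 = 0.4·π_1 + 0.55·π_2 + 0.3·π_3
Solving with the normalization constraint gives π = (0.1788, 0.4238, 0.3974).
So the stationary probability of Foggy is 0.4238.

0.4238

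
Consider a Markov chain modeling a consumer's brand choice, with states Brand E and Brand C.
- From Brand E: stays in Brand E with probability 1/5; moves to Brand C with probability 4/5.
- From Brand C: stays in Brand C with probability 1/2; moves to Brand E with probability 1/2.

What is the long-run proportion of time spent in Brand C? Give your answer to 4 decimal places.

Let the stationary distribution be π with π = πP and π_1 + π_2 = 1.
π_1 = 0.2·π_1 + 0.5·π_2
Solving with the normalization constraint gives π = (0.3846, 0.6154).
So the stationary probability of Brand C is 0.6154.

0.6154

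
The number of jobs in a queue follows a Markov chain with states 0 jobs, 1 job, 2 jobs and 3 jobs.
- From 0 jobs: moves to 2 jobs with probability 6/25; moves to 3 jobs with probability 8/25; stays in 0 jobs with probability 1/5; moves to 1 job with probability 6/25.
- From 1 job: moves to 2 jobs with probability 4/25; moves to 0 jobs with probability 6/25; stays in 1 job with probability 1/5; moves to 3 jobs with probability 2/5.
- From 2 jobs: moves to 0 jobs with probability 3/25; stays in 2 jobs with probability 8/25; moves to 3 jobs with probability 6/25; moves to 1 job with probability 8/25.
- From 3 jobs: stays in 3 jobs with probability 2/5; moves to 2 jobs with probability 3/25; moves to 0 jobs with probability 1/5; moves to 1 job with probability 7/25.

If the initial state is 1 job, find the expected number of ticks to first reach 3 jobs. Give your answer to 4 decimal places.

2.8583

Let t(s) be the expected number of ticks to first reach 3 jobs from state s, with t(3 jobs) = 0. Conditioning on the first tick:
t(0 jobs) = 1 + 0.2·t(0 jobs) + 0.24·t(1 job) + 0.24·t(2 jobs)
t(1 job) = 1 + 0.24·t(0 jobs) + 0.2·t(1 job) + 0.16·t(2 jobs)
t(2 jobs) = 1 + 0.12·t(0 jobs) + 0.32·t(1 job) + 0.32·t(2 jobs)
Solving: t(0 jobs) = 3.1172, t(1 job) = 2.8583, t(2 jobs) = 3.3658.
Expected ticks from 1 job to 3 jobs: 2.8583.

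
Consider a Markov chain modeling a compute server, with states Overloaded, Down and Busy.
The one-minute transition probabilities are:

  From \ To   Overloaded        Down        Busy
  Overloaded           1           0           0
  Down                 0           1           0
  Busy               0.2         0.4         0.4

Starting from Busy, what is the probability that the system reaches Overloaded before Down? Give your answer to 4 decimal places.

0.3333

Let h(s) be the probability of absorption at Overloaded starting from transient state s. Then h(Overloaded) = 1 and h(Down) = 0. By first-step analysis:
h(Busy) = 0.2·1 + 0.4·0 + 0.4·h(Busy)
Solving: h(Busy) = 0.3333.
Starting from Busy, the probability is 0.3333.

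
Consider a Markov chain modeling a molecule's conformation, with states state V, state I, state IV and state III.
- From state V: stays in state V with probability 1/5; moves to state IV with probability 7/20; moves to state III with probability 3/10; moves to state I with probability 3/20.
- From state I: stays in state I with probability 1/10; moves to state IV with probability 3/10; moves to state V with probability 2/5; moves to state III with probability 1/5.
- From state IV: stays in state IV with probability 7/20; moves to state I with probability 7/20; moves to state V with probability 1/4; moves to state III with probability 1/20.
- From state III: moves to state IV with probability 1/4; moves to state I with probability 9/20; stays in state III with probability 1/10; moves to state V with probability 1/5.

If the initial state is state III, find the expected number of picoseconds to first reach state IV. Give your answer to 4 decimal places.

Let t(s) be the expected number of picoseconds to first reach state IV from state s, with t(state IV) = 0. Conditioning on the first picosecond:
t(state V) = 1 + 0.2·t(state V) + 0.15·t(state I) + 0.3·t(state III)
t(state I) = 1 + 0.4·t(state V) + 0.1·t(state I) + 0.2·t(state III)
t(state III) = 1 + 0.2·t(state V) + 0.45·t(state I) + 0.1·t(state III)
Solving: t(state V) = 3.1618, t(state I) = 3.2843, t(state III) = 3.4559.
Expected picoseconds from state III to state IV: 3.4559.

3.4559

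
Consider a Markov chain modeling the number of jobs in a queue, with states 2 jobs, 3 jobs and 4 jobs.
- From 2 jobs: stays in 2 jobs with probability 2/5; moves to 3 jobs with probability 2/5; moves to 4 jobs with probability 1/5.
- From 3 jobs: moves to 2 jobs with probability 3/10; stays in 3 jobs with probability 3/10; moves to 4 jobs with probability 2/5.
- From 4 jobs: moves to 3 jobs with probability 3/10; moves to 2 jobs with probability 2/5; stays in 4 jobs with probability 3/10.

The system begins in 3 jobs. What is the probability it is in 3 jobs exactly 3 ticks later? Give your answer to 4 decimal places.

Propagate the distribution vector 3 ticks from 3 jobs.
After 0 ticks: (0.0000, 1.0000, 0.0000)
After 1 tick: (0.3000, 0.3000, 0.4000)
After 2 ticks: (0.3700, 0.3300, 0.3000)
After 3 ticks: (0.3670, 0.3370, 0.2960)
P(in 3 jobs after 3 ticks) = 0.3370

0.3370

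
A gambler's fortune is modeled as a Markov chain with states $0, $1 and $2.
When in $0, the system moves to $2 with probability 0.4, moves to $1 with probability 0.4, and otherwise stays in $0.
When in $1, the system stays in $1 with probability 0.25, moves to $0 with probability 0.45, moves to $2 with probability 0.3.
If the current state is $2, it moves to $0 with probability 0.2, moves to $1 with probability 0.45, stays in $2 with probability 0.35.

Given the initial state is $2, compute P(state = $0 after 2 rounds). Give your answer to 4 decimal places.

0.3125

Sum over the intermediate state after 1 round:
P = P($2→$0)·P($0→$0) + P($2→$1)·P($1→$0) + P($2→$2)·P($2→$0)
  = 0.2×0.2 + 0.45×0.45 + 0.35×0.2
  = 0.0400 + 0.2025 + 0.0700 = 0.3125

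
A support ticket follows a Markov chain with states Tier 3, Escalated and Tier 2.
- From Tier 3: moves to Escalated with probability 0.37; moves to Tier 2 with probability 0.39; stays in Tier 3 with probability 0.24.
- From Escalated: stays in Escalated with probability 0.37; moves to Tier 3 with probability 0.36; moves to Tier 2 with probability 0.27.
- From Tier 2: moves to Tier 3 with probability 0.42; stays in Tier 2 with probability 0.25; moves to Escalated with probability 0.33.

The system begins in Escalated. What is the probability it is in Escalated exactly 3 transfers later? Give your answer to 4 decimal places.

Propagate the distribution vector 3 transfers from Escalated.
After 0 transfers: (0.0000, 1.0000, 0.0000)
After 1 transfer: (0.3600, 0.3700, 0.2700)
After 2 transfers: (0.3330, 0.3592, 0.3078)
After 3 transfers: (0.3385, 0.3577, 0.3038)
P(in Escalated after 3 transfers) = 0.3577

0.3577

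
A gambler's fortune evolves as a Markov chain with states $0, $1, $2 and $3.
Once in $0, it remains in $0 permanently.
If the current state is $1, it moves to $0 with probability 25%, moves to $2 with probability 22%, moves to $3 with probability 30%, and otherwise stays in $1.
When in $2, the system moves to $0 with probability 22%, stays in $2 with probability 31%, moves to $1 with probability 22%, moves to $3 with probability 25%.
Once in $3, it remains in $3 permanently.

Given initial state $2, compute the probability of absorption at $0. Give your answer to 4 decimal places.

0.4647

Let h(s) be the probability of absorption at $0 starting from transient state s. Then h($0) = 1 and h($3) = 0. By first-step analysis:
h($1) = 0.25·1 + 0.23·h($1) + 0.22·h($2) + 0.3·0
h($2) = 0.22·1 + 0.22·h($1) + 0.31·h($2) + 0.25·0
Solving: h($1) = 0.4574, h($2) = 0.4647.
Starting from $2, the probability is 0.4647.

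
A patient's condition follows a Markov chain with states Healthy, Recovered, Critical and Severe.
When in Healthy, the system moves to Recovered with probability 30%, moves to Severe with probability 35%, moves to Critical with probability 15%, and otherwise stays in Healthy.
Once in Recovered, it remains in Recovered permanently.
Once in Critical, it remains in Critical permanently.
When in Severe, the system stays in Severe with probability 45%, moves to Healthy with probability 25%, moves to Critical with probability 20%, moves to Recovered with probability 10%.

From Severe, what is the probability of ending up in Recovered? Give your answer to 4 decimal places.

0.4397

Let h(s) be the probability of absorption at Recovered starting from transient state s. Then h(Recovered) = 1 and h(Critical) = 0. By first-step analysis:
h(Healthy) = 0.2·h(Healthy) + 0.3·1 + 0.15·0 + 0.35·h(Severe)
h(Severe) = 0.25·h(Healthy) + 0.1·1 + 0.2·0 + 0.45·h(Severe)
Solving: h(Healthy) = 0.5674, h(Severe) = 0.4397.
Starting from Severe, the probability is 0.4397.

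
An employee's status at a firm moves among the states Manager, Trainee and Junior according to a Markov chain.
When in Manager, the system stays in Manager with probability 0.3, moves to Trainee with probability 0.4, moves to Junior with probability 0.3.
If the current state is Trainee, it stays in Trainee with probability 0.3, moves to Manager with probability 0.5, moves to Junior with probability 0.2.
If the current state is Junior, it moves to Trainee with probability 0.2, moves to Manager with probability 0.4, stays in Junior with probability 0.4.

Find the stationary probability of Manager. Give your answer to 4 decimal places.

Let the stationary distribution be π with π = πP and π_1 + π_2 + π_3 = 1.
π_1 = 0.3·π_1 + 0.5·π_2 + 0.4·π_3
π_2 = 0.4·π_1 + 0.3·π_2 + 0.2·π_3
Solving with the normalization constraint gives π = (0.3918, 0.3093, 0.2990).
So the stationary probability of Manager is 0.3918.

0.3918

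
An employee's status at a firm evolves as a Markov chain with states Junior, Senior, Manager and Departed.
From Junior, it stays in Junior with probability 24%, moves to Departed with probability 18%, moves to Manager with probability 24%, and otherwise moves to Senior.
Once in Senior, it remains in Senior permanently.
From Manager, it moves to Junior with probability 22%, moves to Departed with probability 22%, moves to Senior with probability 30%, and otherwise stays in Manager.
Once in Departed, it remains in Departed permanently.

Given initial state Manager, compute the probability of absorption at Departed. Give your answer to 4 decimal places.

Let h(s) be the probability of absorption at Departed starting from transient state s. Then h(Departed) = 1 and h(Senior) = 0. By first-step analysis:
h(Junior) = 0.24·h(Junior) + 0.34·0 + 0.24·h(Manager) + 0.18·1
h(Manager) = 0.22·h(Junior) + 0.3·0 + 0.26·h(Manager) + 0.22·1
Solving: h(Junior) = 0.3650, h(Manager) = 0.4058.
Starting from Manager, the probability is 0.4058.

0.4058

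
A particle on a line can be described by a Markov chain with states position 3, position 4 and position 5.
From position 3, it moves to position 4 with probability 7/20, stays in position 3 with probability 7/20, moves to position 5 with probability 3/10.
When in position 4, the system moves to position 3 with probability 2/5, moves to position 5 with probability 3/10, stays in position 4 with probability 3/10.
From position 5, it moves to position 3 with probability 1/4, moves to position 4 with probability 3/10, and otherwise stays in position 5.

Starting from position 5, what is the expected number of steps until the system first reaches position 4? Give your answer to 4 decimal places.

Let t(s) be the expected number of steps to first reach position 4 from state s, with t(position 4) = 0. Conditioning on the first step:
t(position 3) = 1 + 0.35·t(position 3) + 0.3·t(position 5)
t(position 5) = 1 + 0.25·t(position 3) + 0.45·t(position 5)
Solving: t(position 3) = 3.0088, t(position 5) = 3.1858.
Expected steps from position 5 to position 4: 3.1858.

3.1858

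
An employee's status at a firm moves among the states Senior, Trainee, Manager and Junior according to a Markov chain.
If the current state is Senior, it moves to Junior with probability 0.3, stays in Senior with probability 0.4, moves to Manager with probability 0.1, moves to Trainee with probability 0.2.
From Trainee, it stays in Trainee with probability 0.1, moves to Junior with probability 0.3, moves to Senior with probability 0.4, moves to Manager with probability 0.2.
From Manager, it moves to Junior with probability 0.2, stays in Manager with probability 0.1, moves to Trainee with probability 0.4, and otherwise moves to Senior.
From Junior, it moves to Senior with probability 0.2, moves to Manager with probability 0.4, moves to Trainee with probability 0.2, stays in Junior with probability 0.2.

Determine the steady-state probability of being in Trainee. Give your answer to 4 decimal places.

0.2179

Let the stationary distribution be π with π = πP and π_1 + π_2 + π_3 + π_4 = 1.
π_1 = 0.4·π_1 + 0.4·π_2 + 0.3·π_3 + 0.2·π_4
π_2 = 0.2·π_1 + 0.1·π_2 + 0.4·π_3 + 0.2·π_4
π_3 = 0.1·π_1 + 0.2·π_2 + 0.1·π_3 + 0.4·π_4
Solving with the normalization constraint gives π = (0.3292, 0.2179, 0.1982, 0.2547).
So the stationary probability of Trainee is 0.2179.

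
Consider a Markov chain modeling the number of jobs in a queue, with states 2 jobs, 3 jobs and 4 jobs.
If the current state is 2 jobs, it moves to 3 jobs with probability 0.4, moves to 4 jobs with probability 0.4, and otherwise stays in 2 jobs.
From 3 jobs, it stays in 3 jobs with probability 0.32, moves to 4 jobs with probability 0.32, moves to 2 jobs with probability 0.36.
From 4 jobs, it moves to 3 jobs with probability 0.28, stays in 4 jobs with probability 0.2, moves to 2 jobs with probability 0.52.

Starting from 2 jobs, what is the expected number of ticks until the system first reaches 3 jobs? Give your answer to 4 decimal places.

2.7778

Let t(s) be the expected number of ticks to first reach 3 jobs from state s, with t(3 jobs) = 0. Conditioning on the first tick:
t(2 jobs) = 1 + 0.2·t(2 jobs) + 0.4·t(4 jobs)
t(4 jobs) = 1 + 0.52·t(2 jobs) + 0.2·t(4 jobs)
Solving: t(2 jobs) = 2.7778, t(4 jobs) = 3.0556.
Expected ticks from 2 jobs to 3 jobs: 2.7778.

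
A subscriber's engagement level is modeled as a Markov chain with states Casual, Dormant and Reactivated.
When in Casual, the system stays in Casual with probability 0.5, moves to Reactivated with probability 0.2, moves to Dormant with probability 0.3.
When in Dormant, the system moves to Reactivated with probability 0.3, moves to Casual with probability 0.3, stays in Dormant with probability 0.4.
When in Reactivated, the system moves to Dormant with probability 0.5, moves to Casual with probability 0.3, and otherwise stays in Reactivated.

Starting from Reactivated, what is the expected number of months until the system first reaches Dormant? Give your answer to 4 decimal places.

Let t(s) be the expected number of months to first reach Dormant from state s, with t(Dormant) = 0. Conditioning on the first month:
t(Casual) = 1 + 0.5·t(Casual) + 0.2·t(Reactivated)
t(Reactivated) = 1 + 0.3·t(Casual) + 0.2·t(Reactivated)
Solving: t(Casual) = 2.9412, t(Reactivated) = 2.3529.
Expected months from Reactivated to Dormant: 2.3529.

2.3529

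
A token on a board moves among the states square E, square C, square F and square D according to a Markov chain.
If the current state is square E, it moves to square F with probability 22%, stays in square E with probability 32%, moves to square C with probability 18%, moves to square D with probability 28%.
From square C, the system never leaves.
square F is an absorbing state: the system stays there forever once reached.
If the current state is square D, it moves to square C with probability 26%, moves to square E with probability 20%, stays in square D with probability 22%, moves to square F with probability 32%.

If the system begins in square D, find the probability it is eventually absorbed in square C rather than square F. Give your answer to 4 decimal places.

Let h(s) be the probability of absorption at square C starting from transient state s. Then h(square C) = 1 and h(square F) = 0. By first-step analysis:
h(square E) = 0.32·h(square E) + 0.18·1 + 0.22·0 + 0.28·h(square D)
h(square D) = 0.2·h(square E) + 0.26·1 + 0.32·0 + 0.22·h(square D)
Solving: h(square E) = 0.4494, h(square D) = 0.4486.
Starting from square D, the probability is 0.4486.

0.4486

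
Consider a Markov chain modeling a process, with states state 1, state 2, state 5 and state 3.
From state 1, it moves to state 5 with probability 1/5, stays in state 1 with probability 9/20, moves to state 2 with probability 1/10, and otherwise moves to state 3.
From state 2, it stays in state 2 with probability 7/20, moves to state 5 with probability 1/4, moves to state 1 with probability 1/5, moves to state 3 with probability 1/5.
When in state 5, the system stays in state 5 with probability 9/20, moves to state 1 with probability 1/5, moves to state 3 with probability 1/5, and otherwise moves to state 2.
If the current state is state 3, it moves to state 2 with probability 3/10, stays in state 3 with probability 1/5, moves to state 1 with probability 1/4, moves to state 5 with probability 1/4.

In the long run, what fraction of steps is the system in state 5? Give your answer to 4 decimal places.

Let the stationary distribution be π with π = πP and π_1 + π_2 + π_3 + π_4 = 1.
π_1 = 0.45·π_1 + 0.2·π_2 + 0.2·π_3 + 0.25·π_4
π_2 = 0.1·π_1 + 0.35·π_2 + 0.15·π_3 + 0.3·π_4
π_3 = 0.2·π_1 + 0.25·π_2 + 0.45·π_3 + 0.25·π_4
Solving with the normalization constraint gives π = (0.2809, 0.2101, 0.2949, 0.2140).
So the stationary probability of state 5 is 0.2949.

0.2949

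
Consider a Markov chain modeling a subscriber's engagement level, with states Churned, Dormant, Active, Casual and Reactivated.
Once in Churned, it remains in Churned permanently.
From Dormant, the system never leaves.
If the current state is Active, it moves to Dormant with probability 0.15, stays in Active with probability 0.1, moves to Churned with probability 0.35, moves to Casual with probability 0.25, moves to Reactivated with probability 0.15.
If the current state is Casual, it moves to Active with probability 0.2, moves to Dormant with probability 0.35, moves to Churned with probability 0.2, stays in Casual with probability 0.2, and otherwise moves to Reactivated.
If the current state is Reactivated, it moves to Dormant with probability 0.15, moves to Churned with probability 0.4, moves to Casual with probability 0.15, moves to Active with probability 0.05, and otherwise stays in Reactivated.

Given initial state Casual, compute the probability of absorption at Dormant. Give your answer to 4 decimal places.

Let h(s) be the probability of absorption at Dormant starting from transient state s. Then h(Dormant) = 1 and h(Churned) = 0. By first-step analysis:
h(Active) = 0.35·0 + 0.15·1 + 0.1·h(Active) + 0.25·h(Casual) + 0.15·h(Reactivated)
h(Casual) = 0.2·0 + 0.35·1 + 0.2·h(Active) + 0.2·h(Casual) + 0.05·h(Reactivated)
h(Reactivated) = 0.4·0 + 0.15·1 + 0.05·h(Active) + 0.15·h(Casual) + 0.25·h(Reactivated)
Solving: h(Active) = 0.3761, h(Casual) = 0.5525, h(Reactivated) = 0.3356.
Starting from Casual, the probability is 0.5525.

0.5525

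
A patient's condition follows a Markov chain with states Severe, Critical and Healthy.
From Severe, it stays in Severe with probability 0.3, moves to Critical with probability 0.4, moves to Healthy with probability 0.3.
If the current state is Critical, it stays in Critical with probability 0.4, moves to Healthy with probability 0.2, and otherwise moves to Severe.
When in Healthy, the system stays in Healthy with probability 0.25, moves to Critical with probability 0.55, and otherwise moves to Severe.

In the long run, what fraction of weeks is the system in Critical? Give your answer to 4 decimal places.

0.4366

Let the stationary distribution be π with π = πP and π_1 + π_2 + π_3 = 1.
π_1 = 0.3·π_1 + 0.4·π_2 + 0.2·π_3
π_2 = 0.4·π_1 + 0.4·π_2 + 0.55·π_3
Solving with the normalization constraint gives π = (0.3192, 0.4366, 0.2441).
So the stationary probability of Critical is 0.4366.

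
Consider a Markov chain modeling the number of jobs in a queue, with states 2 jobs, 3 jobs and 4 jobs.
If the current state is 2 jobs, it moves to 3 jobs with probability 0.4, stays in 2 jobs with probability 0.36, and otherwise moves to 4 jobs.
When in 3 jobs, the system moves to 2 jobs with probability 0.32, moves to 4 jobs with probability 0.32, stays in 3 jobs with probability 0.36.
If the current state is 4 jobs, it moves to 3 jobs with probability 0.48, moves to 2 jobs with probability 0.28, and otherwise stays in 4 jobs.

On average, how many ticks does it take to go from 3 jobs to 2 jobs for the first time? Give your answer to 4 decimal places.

3.2452

Let t(s) be the expected number of ticks to first reach 2 jobs from state s, with t(2 jobs) = 0. Conditioning on the first tick:
t(3 jobs) = 1 + 0.36·t(3 jobs) + 0.32·t(4 jobs)
t(4 jobs) = 1 + 0.48·t(3 jobs) + 0.24·t(4 jobs)
Solving: t(3 jobs) = 3.2452, t(4 jobs) = 3.3654.
Expected ticks from 3 jobs to 2 jobs: 3.2452.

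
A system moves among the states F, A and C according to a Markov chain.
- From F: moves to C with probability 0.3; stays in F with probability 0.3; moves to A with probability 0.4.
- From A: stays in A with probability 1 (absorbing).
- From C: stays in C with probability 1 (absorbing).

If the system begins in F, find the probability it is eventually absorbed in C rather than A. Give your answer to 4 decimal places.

0.4286

Let h(s) be the probability of absorption at C starting from transient state s. Then h(C) = 1 and h(A) = 0. By first-step analysis:
h(F) = 0.3·h(F) + 0.4·0 + 0.3·1
Solving: h(F) = 0.4286.
Starting from F, the probability is 0.4286.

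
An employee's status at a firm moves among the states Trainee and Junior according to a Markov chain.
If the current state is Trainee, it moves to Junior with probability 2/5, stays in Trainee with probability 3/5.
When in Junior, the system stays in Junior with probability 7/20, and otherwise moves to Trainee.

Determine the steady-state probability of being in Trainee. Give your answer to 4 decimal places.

0.6190

Let the stationary distribution be π with π = πP and π_1 + π_2 = 1.
π_1 = 0.6·π_1 + 0.65·π_2
Solving with the normalization constraint gives π = (0.6190, 0.3810).
So the stationary probability of Trainee is 0.6190.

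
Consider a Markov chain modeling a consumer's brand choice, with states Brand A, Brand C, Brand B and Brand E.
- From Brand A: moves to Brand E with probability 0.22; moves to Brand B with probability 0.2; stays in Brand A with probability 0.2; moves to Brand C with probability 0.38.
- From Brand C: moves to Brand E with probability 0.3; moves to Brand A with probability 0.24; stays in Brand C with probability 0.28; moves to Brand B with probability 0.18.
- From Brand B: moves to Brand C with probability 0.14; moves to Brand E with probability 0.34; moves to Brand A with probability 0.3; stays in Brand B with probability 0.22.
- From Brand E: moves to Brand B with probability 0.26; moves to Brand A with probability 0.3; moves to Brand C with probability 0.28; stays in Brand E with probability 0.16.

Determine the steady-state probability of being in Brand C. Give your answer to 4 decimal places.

Let the stationary distribution be π with π = πP and π_1 + π_2 + π_3 + π_4 = 1.
π_1 = 0.2·π_1 + 0.24·π_2 + 0.3·π_3 + 0.3·π_4
π_2 = 0.38·π_1 + 0.28·π_2 + 0.14·π_3 + 0.28·π_4
π_3 = 0.2·π_1 + 0.18·π_2 + 0.22·π_3 + 0.26·π_4
Solving with the normalization constraint gives π = (0.2577, 0.2758, 0.2139, 0.2526).
So the stationary probability of Brand C is 0.2758.

0.2758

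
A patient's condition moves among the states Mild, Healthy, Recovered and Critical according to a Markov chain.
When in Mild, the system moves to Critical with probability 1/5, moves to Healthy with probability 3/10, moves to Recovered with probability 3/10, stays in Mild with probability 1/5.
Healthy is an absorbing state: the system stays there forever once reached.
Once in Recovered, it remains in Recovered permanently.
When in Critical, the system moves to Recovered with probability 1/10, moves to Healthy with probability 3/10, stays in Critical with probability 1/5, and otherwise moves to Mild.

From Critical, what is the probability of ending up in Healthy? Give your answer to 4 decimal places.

Let h(s) be the probability of absorption at Healthy starting from transient state s. Then h(Healthy) = 1 and h(Recovered) = 0. By first-step analysis:
h(Mild) = 0.2·h(Mild) + 0.3·1 + 0.3·0 + 0.2·h(Critical)
h(Critical) = 0.4·h(Mild) + 0.3·1 + 0.1·0 + 0.2·h(Critical)
Solving: h(Mild) = 0.5357, h(Critical) = 0.6429.
Starting from Critical, the probability is 0.6429.

0.6429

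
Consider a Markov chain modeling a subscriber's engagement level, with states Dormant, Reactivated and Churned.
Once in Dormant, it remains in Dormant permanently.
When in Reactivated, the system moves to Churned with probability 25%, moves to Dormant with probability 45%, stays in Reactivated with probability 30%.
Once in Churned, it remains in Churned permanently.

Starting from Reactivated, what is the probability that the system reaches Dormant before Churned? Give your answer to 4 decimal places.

0.6429

Let h(s) be the probability of absorption at Dormant starting from transient state s. Then h(Dormant) = 1 and h(Churned) = 0. By first-step analysis:
h(Reactivated) = 0.45·1 + 0.3·h(Reactivated) + 0.25·0
Solving: h(Reactivated) = 0.6429.
Starting from Reactivated, the probability is 0.6429.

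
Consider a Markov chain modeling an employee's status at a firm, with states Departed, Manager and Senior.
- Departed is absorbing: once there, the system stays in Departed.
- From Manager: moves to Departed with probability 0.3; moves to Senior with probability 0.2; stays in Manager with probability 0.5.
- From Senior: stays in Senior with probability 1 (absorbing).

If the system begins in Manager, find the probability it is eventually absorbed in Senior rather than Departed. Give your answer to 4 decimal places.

Let h(s) be the probability of absorption at Senior starting from transient state s. Then h(Senior) = 1 and h(Departed) = 0. By first-step analysis:
h(Manager) = 0.3·0 + 0.5·h(Manager) + 0.2·1
Solving: h(Manager) = 0.4000.
Starting from Manager, the probability is 0.4000.

0.4000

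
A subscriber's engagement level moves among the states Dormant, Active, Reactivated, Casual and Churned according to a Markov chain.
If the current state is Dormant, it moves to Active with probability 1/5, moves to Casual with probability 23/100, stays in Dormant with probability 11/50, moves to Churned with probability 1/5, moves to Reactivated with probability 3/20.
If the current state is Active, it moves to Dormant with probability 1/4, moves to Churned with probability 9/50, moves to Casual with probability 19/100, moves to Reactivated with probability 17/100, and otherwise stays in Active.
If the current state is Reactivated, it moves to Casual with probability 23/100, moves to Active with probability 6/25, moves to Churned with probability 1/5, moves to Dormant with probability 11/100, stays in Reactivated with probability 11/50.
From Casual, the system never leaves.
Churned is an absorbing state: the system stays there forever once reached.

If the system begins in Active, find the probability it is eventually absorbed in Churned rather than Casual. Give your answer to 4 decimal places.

Let h(s) be the probability of absorption at Churned starting from transient state s. Then h(Churned) = 1 and h(Casual) = 0. By first-step analysis:
h(Dormant) = 0.22·h(Dormant) + 0.2·h(Active) + 0.15·h(Reactivated) + 0.23·0 + 0.2·1
h(Active) = 0.25·h(Dormant) + 0.21·h(Active) + 0.17·h(Reactivated) + 0.19·0 + 0.18·1
h(Reactivated) = 0.11·h(Dormant) + 0.24·h(Active) + 0.22·h(Reactivated) + 0.23·0 + 0.2·1
Solving: h(Dormant) = 0.4691, h(Active) = 0.4773, h(Reactivated) = 0.4694.
Starting from Active, the probability is 0.4773.

0.4773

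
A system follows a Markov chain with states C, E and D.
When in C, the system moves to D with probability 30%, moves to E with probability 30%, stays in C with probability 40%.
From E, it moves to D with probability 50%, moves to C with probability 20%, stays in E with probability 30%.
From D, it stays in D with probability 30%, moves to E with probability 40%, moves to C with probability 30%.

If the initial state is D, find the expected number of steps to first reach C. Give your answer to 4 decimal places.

Let t(s) be the expected number of steps to first reach C from state s, with t(C) = 0. Conditioning on the first step:
t(E) = 1 + 0.3·t(E) + 0.5·t(D)
t(D) = 1 + 0.4·t(E) + 0.3·t(D)
Solving: t(E) = 4.1379, t(D) = 3.7931.
Expected steps from D to C: 3.7931.

3.7931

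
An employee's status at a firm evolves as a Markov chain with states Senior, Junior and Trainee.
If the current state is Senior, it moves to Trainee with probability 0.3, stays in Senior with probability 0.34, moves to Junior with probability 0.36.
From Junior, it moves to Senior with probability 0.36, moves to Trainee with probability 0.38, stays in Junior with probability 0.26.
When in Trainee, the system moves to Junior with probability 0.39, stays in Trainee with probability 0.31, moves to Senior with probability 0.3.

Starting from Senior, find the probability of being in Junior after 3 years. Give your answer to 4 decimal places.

0.3367

Propagate the distribution vector 3 years from Senior.
After 0 years: (1.0000, 0.0000, 0.0000)
After 1 year: (0.3400, 0.3600, 0.3000)
After 2 years: (0.3352, 0.3330, 0.3318)
After 3 years: (0.3334, 0.3367, 0.3300)
P(in Junior after 3 years) = 0.3367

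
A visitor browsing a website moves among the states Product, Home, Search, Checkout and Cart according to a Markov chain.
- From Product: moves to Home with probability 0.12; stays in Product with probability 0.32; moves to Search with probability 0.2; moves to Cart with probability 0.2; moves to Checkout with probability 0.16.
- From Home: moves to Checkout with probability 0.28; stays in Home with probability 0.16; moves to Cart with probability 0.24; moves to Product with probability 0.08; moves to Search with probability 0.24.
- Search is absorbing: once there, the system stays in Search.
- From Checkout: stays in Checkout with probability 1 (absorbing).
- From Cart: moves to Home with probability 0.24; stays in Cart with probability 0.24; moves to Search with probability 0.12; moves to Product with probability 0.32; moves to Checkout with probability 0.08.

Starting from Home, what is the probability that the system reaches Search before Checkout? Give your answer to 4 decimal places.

Let h(s) be the probability of absorption at Search starting from transient state s. Then h(Search) = 1 and h(Checkout) = 0. By first-step analysis:
h(Product) = 0.32·h(Product) + 0.12·h(Home) + 0.2·1 + 0.16·0 + 0.2·h(Cart)
h(Home) = 0.08·h(Product) + 0.16·h(Home) + 0.24·1 + 0.28·0 + 0.24·h(Cart)
h(Cart) = 0.32·h(Product) + 0.24·h(Home) + 0.12·1 + 0.08·0 + 0.24·h(Cart)
Solving: h(Product) = 0.5398, h(Home) = 0.4915, h(Cart) = 0.5404.
Starting from Home, the probability is 0.4915.

0.4915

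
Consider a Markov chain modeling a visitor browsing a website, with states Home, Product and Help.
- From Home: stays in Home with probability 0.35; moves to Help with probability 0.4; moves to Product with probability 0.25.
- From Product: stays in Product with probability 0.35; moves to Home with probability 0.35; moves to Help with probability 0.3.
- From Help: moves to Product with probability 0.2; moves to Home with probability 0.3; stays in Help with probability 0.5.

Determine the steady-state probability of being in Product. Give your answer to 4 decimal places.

0.2547

Let the stationary distribution be π with π = πP and π_1 + π_2 + π_3 = 1.
π_1 = 0.35·π_1 + 0.35·π_2 + 0.3·π_3
π_2 = 0.25·π_1 + 0.35·π_2 + 0.2·π_3
Solving with the normalization constraint gives π = (0.3292, 0.2547, 0.4161).
So the stationary probability of Product is 0.2547.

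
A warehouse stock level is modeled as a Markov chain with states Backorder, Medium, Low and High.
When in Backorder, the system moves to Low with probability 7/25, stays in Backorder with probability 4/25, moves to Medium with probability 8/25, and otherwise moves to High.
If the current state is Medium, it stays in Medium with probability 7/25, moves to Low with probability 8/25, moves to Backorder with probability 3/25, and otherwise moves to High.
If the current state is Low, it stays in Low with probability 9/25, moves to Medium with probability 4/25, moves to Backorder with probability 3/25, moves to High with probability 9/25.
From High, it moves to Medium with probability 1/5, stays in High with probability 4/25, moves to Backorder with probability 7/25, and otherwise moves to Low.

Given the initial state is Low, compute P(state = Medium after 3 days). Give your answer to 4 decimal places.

0.2252

Propagate the distribution vector 3 days from Low.
After 0 days: (0.0000, 0.0000, 1.0000, 0.0000)
After 1 day: (0.1200, 0.1600, 0.3600, 0.3600)
After 2 days: (0.1824, 0.2128, 0.3440, 0.2608)
After 3 days: (0.1690, 0.2252, 0.3369, 0.2689)
P(in Medium after 3 days) = 0.2252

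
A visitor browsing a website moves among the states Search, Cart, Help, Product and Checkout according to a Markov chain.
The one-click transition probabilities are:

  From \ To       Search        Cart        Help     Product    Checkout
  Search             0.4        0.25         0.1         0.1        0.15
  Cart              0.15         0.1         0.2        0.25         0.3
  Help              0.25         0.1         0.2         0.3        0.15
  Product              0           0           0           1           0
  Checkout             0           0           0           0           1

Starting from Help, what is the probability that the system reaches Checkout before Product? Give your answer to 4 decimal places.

0.4190

Let h(s) be the probability of absorption at Checkout starting from transient state s. Then h(Checkout) = 1 and h(Product) = 0. By first-step analysis:
h(Search) = 0.4·h(Search) + 0.25·h(Cart) + 0.1·h(Help) + 0.1·0 + 0.15·1
h(Cart) = 0.15·h(Search) + 0.1·h(Cart) + 0.2·h(Help) + 0.25·0 + 0.3·1
h(Help) = 0.25·h(Search) + 0.1·h(Cart) + 0.2·h(Help) + 0.3·0 + 0.15·1
Solving: h(Search) = 0.5347, h(Cart) = 0.5156, h(Help) = 0.4190.
Starting from Help, the probability is 0.4190.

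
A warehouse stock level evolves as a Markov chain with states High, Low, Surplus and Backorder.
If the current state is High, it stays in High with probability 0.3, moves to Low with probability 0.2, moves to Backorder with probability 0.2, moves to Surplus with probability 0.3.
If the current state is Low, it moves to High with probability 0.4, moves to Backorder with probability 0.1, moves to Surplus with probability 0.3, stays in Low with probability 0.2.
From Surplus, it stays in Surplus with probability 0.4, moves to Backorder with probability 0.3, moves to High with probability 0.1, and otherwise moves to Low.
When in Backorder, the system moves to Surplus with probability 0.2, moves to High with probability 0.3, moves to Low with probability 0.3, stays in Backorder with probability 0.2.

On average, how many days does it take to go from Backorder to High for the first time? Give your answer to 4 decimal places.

3.7238

Let t(s) be the expected number of days to first reach High from state s, with t(High) = 0. Conditioning on the first day:
t(Low) = 1 + 0.2·t(Low) + 0.3·t(Surplus) + 0.1·t(Backorder)
t(Surplus) = 1 + 0.2·t(Low) + 0.4·t(Surplus) + 0.3·t(Backorder)
t(Backorder) = 1 + 0.3·t(Low) + 0.2·t(Surplus) + 0.2·t(Backorder)
Solving: t(Low) = 3.4728, t(Surplus) = 4.6862, t(Backorder) = 3.7238.
Expected days from Backorder to High: 3.7238.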